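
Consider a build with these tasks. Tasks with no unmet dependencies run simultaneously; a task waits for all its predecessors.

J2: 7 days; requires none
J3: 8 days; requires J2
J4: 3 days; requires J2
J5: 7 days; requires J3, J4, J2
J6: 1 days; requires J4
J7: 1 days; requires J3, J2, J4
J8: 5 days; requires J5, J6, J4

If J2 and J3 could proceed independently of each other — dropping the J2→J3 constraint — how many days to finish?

22

Before: longest chain J2→J3→J5→J8 = 7+8+7+5 = 27, finish 27.
Without J2→J3, J3's earliest start moves from 7 to 0.
After: J2→J4→J5→J8 = 7+3+7+5 = 22 → 22 days.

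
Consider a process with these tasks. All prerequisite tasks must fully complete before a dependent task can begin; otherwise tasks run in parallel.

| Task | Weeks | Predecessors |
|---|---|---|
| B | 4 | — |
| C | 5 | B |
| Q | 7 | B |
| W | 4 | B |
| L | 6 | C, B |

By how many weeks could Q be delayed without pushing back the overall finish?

4

B→C→L = 4+5+6 = 15 sets the makespan at 15 weeks.
The longest chain containing Q totals 11 weeks.
Float = 15 − 11 = 4.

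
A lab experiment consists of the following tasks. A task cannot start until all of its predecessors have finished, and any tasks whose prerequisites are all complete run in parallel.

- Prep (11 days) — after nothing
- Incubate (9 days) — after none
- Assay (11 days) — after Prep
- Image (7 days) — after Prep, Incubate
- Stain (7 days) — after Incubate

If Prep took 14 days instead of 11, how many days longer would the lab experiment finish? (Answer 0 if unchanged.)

Baseline: Prep→Assay = 11+11 = 22 → 22 days.
Prep lies on that path, so at 14 days the path becomes 25 days.
No other chain overtakes it, so the finish is 25 days.
Change in finish: 25 − 22 = +3 days.

3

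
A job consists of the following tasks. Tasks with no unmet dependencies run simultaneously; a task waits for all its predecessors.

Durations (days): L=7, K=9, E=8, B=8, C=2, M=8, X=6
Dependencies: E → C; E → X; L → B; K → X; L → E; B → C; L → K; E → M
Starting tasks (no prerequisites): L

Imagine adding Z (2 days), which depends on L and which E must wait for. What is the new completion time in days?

Originally the schedule takes 23 days.
With Z inserted, E now waits for max(L, Z).
New critical path: L→Z→E→M = 7+2+8+8 = 25 ⇒ 25 days.

25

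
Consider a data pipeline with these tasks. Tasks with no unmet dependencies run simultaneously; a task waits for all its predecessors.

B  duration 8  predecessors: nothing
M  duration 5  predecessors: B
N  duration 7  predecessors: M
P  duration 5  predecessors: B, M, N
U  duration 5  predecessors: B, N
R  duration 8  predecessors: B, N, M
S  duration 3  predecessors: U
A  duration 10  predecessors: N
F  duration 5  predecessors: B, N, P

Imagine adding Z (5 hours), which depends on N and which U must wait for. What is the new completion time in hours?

33

Originally the data pipeline takes 30 hours.
With Z inserted, U now waits for max(B, N, Z).
New critical path: B→M→N→Z→U→S = 8+5+7+5+5+3 = 33 ⇒ 33 hours.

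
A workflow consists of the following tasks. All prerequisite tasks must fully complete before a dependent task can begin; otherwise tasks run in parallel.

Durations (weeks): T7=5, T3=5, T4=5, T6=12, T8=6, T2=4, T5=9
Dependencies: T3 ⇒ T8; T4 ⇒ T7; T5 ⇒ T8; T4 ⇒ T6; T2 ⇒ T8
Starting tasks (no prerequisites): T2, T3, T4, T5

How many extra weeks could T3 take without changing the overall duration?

The longest chain is T4→T6 = 5+12 = 17; overall finish 17 weeks.
Longest path through T3: 11 weeks (earliest finish 5, latest finish 11).
So T3 can slip 11 − 5 = 6 weeks.

6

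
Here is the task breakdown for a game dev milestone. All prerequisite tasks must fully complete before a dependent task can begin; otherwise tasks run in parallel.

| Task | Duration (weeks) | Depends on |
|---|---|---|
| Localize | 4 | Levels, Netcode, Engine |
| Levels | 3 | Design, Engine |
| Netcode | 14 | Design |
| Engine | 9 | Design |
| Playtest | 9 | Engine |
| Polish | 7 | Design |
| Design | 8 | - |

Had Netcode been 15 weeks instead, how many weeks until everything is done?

27

Actual critical path: Design→Netcode→Localize = 8+14+4 = 26 ⇒ 26 weeks.
Netcode lies on that path, so at 15 weeks the path becomes 27 weeks.
The critical path is still Design→Netcode→Localize; finish is now 27 weeks.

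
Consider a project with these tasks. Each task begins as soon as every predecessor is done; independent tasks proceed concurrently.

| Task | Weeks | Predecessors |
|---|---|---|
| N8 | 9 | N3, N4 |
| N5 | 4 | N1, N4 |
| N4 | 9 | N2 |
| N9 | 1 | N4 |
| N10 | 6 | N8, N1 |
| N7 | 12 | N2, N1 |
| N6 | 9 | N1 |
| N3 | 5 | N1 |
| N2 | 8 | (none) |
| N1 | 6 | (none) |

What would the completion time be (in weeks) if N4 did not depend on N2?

Original critical path: N2→N4→N8→N10 = 8+9+9+6 = 32 ⇒ 32 weeks.
Without N2→N4, N4's earliest start moves from 8 to 0.
New critical path: N1→N3→N8→N10 = 6+5+9+6 = 26 ⇒ 26 weeks.

26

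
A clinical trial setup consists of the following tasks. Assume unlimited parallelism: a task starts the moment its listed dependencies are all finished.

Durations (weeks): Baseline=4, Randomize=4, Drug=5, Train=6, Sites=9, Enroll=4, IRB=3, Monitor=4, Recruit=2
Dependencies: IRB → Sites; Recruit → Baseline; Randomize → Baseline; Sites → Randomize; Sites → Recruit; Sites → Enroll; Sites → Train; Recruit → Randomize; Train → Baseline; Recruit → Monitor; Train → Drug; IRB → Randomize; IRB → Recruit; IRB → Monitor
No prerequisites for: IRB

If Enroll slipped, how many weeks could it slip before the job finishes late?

7

IRB→Sites→Train→Drug = 3+9+6+5 = 23 sets the makespan at 23 weeks.
Enroll finishes as early as 16 and must finish by 23.
Slack of Enroll = 19 − 12 = 7 weeks.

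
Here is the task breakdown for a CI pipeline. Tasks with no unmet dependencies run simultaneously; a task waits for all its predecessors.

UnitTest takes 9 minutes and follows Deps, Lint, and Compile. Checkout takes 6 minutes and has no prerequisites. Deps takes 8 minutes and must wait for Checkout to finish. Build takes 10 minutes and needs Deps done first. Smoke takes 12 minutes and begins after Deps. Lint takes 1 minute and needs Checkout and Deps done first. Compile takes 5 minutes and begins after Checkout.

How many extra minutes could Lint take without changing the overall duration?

The longest chain is Checkout→Deps→Smoke = 6+8+12 = 26; overall finish 26 minutes.
The longest chain containing Lint totals 24 minutes.
Float = 26 − 24 = 2.

2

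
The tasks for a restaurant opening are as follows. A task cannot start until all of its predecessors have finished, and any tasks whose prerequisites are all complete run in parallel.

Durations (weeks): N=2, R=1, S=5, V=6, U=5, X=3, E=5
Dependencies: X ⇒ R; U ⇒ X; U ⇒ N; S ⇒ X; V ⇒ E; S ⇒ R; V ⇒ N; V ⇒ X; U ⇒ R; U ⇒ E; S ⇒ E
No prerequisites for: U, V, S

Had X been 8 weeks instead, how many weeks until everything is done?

15

Actual critical path: V→E = 6+5 = 11 ⇒ 11 weeks.
X has 1 week of float (longest path through it is 10).
New critical path: V→X→R = 6+8+1 = 15 ⇒ 15 weeks.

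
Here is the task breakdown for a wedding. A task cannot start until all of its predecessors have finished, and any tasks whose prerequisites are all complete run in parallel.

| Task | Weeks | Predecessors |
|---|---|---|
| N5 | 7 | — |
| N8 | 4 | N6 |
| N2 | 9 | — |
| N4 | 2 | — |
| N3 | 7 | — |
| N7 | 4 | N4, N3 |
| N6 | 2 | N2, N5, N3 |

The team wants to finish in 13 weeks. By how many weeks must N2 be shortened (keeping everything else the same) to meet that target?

2

Current finish: 15 weeks; target: 13.
N2 is on every critical path, so each week cut from N2 cuts the finish by one (this holds down to a finish of 13).
Need 15 − 13 = 2 weeks off N2 → N2 becomes 7 weeks, finish becomes 13.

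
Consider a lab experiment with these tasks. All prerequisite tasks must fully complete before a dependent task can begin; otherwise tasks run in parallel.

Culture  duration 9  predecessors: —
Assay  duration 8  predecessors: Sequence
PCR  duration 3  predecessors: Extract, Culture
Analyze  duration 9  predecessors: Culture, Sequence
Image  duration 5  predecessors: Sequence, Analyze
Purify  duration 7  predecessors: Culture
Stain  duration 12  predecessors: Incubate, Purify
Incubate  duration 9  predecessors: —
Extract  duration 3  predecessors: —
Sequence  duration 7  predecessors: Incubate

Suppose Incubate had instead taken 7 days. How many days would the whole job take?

28

The binding path is Incubate→Sequence→Analyze→Image = 9+7+9+5 = 30; finish at 30 days.
Incubate lies on that path, so at 7 days the path becomes 28 days.
The binding chain switches to Culture→Purify→Stain = 9+7+12 = 28; finish 28 days.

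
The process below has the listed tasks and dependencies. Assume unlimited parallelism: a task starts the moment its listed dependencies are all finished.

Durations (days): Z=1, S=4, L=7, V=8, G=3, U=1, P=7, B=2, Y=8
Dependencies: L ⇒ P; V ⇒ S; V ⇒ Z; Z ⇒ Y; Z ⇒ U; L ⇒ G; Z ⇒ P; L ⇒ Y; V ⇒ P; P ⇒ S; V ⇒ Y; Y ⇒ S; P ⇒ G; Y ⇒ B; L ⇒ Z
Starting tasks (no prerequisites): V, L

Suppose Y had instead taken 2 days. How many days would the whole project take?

Critical path before the change: V→Z→Y→S = 8+1+8+4 = 21 giving 21 days.
Y lies on that path, so at 2 days the path becomes 15 days.
The binding chain switches to V→Z→P→S = 8+1+7+4 = 20; finish 20 days.

20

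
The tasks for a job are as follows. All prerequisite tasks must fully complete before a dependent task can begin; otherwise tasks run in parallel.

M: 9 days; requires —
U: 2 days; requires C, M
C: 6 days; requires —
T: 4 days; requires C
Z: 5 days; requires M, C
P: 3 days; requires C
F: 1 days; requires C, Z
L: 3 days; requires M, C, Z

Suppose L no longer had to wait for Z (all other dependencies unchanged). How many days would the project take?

With the dependency in place, M→Z→L = 9+5+3 = 17 sets the finish at 17 days.
Without Z→L, L's earliest start moves from 14 to 9.
After: M→Z→F = 9+5+1 = 15 → 15 days.

15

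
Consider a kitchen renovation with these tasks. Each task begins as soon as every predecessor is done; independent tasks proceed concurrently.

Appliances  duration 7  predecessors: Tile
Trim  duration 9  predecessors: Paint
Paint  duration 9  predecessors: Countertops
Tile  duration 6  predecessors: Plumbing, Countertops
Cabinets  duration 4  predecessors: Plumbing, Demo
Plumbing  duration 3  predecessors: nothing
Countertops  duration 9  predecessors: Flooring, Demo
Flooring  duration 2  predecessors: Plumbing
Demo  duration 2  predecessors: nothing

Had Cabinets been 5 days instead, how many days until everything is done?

Critical path before the change: Plumbing→Flooring→Countertops→Paint→Trim = 3+2+9+9+9 = 32 giving 32 days.
Cabinets has 25 days of float (longest path through it is 7).
The critical path is still Plumbing→Flooring→Countertops→Paint→Trim; finish is now 32 days.

32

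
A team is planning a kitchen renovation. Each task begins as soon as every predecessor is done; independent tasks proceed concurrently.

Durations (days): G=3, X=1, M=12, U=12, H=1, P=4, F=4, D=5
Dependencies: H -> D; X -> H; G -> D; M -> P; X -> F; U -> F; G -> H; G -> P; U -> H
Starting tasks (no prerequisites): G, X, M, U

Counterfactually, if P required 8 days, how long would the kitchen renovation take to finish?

Actual critical path: U→H→D = 12+1+5 = 18 ⇒ 18 days.
P has 2 days of float (longest path through it is 16).
New critical path: M→P = 12+8 = 20 ⇒ 20 days.

20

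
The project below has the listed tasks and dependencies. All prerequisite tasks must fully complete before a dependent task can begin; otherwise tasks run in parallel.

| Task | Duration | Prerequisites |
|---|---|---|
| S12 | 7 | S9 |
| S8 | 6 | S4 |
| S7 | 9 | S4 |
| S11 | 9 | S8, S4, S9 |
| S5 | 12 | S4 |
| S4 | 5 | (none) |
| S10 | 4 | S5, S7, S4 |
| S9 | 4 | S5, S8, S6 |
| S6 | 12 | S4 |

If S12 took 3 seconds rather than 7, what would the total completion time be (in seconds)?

Actual critical path: S4→S5→S9→S11 = 5+12+4+9 = 30 ⇒ 30 seconds.
The longest path through S12 is only 28 seconds, so S12 has float 2.
No other chain overtakes it, so the finish is 30 seconds.

30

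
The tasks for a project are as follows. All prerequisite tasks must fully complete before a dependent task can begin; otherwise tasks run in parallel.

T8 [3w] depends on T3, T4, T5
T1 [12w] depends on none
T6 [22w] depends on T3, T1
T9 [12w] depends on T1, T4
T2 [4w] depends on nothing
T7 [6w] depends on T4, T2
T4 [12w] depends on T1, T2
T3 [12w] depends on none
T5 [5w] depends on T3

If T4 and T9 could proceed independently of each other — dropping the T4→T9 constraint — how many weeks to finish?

Before: longest chain T1→T4→T9 = 12+12+12 = 36, finish 36.
Without T4→T9, T9's earliest start moves from 24 to 12.
New critical path: T1→T6 = 12+22 = 34 ⇒ 34 weeks.

34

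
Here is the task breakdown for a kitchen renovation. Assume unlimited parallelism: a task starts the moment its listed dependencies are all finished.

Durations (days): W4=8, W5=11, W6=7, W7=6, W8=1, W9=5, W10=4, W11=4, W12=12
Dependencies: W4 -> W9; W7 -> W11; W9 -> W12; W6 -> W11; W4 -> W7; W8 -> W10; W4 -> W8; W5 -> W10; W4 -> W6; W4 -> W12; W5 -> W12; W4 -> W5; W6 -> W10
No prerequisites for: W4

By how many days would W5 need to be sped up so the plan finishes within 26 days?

5

Current finish: 31 days; target: 26.
W5 is on every critical path, so each day cut from W5 cuts the finish by one (this holds down to a finish of 25).
Need 31 − 26 = 5 days off W5 → W5 becomes 6 days, finish becomes 26.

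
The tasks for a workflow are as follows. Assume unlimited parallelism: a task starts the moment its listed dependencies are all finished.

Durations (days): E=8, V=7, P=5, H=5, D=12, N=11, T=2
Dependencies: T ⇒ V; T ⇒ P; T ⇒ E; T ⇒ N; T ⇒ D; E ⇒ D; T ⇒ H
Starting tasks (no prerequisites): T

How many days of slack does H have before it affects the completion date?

15

T→E→D = 2+8+12 = 22 sets the makespan at 22 days.
Longest path through H: 7 days (earliest finish 7, latest finish 22).
Float = 22 − 7 = 15.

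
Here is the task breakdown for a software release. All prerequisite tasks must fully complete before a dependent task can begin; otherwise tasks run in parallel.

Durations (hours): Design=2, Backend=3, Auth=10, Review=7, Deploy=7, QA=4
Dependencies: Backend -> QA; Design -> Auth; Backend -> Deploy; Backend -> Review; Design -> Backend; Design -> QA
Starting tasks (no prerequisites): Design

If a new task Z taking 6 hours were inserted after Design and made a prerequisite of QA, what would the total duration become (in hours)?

Originally the plan takes 12 hours.
With Z inserted, QA now waits for max(Design, Backend, Z).
New critical path: Design→Z→QA = 2+6+4 = 12 ⇒ 12 hours.

12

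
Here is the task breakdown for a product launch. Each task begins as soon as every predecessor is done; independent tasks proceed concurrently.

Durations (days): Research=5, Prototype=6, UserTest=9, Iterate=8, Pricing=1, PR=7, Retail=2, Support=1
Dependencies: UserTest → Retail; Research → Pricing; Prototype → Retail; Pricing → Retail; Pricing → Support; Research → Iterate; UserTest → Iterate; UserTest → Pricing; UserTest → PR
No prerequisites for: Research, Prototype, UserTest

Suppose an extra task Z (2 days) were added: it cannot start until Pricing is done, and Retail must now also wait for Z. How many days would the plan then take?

17

Originally the plan takes 17 days.
With Z inserted, Retail now waits for max(Pricing, Prototype, UserTest, Z).
New critical path: UserTest→Iterate = 9+8 = 17 ⇒ 17 days.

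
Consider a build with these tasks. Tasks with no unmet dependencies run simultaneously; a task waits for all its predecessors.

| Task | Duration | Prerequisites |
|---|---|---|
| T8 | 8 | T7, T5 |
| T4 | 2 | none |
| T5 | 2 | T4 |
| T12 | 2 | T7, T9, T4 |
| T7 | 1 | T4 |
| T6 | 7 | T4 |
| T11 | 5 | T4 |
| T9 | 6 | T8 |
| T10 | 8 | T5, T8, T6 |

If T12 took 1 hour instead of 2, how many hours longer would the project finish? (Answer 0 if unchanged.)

0

As given, the longest chain is T4→T5→T8→T9→T12 = 2+2+8+6+2 = 20, so the finish is 20 hours.
T12 lies on that path, so at 1 hour the path becomes 19 hours.
Now T4→T5→T8→T10 = 2+2+8+8 = 20 is longest, so the finish becomes 20 hours.
Change in finish: 20 − 20 = +0 hours.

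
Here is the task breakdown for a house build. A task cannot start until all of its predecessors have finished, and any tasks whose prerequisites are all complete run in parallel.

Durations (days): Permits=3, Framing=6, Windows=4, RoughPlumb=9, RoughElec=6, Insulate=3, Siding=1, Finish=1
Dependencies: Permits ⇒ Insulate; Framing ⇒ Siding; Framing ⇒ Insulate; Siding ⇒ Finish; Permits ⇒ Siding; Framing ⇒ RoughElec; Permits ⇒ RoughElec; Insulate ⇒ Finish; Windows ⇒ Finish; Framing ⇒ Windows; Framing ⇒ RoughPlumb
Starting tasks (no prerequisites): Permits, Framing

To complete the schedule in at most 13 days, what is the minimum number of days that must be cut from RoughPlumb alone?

Current finish: 15 days; target: 13.
RoughPlumb is on every critical path, so each day cut from RoughPlumb cuts the finish by one (this holds down to a finish of 12).
Need 15 − 13 = 2 days off RoughPlumb → RoughPlumb becomes 7 days, finish becomes 13.

2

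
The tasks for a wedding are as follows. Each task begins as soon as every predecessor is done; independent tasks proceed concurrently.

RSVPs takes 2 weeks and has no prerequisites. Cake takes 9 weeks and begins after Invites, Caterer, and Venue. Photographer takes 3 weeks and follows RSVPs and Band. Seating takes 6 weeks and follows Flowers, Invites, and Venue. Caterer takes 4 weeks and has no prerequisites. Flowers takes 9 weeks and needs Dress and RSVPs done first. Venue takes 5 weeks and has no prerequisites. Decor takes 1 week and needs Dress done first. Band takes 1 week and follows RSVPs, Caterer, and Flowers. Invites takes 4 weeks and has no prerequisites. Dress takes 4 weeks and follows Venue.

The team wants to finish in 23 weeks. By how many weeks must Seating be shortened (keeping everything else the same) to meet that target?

Current finish: 24 weeks; target: 23.
Seating is on every critical path, so each week cut from Seating cuts the finish by one (this holds down to a finish of 22).
Need 24 − 23 = 1 week off Seating → Seating becomes 5 weeks, finish becomes 23.

1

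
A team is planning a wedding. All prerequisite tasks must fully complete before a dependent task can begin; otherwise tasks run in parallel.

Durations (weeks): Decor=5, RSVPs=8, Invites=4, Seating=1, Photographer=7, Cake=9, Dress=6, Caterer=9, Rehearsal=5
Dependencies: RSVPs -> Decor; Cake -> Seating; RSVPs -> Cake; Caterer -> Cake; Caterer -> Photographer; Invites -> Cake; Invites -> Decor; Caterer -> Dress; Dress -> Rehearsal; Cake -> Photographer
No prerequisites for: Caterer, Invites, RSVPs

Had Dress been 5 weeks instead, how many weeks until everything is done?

The binding path is Caterer→Cake→Photographer = 9+9+7 = 25; finish at 25 weeks.
The longest path through Dress is only 20 weeks, so Dress has float 5.
No other chain overtakes it, so the finish is 25 weeks.

25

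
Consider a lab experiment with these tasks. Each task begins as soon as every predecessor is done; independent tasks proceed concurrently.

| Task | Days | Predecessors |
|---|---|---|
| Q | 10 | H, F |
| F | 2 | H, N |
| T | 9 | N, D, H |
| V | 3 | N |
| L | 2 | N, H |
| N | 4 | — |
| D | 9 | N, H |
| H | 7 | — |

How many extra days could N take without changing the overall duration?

3

Critical path: H→D→T = 7+9+9 = 25, so the finish is 25 days.
Longest path through N: 22 days (earliest finish 4, latest finish 7).
Float = 25 − 22 = 3.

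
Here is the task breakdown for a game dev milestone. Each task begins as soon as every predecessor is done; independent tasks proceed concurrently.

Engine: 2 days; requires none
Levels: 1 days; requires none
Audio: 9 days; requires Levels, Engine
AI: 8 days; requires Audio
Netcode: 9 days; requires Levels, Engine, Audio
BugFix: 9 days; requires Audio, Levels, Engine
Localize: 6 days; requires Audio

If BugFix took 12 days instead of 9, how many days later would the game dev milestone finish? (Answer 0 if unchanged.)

The binding path is Engine→Audio→BugFix = 2+9+9 = 20; finish at 20 days.
Since BugFix is critical, the +3 change carries straight to that chain (now 23 days).
No other chain overtakes it, so the finish is 23 days.
Change in finish: 23 − 20 = +3 days.

3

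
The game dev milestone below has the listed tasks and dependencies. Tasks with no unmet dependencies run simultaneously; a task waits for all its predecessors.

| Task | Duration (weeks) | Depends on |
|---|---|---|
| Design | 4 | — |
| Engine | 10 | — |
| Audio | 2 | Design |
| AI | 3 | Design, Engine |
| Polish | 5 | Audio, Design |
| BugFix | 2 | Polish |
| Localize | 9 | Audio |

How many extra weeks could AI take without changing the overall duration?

2

Design→Audio→Localize = 4+2+9 = 15 sets the makespan at 15 weeks.
AI finishes as early as 13 and must finish by 15.
So AI can slip 15 − 13 = 2 weeks.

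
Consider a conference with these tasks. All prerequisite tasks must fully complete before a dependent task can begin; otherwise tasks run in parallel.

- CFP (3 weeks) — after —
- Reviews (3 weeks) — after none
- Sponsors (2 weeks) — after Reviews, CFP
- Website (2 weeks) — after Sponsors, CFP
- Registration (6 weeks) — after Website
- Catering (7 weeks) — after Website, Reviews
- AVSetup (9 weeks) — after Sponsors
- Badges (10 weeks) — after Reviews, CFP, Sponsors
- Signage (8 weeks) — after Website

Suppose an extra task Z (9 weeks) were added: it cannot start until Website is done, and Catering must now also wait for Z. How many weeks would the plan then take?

23

Originally the plan takes 15 weeks.
With Z inserted, Catering now waits for max(Website, Reviews, Z).
New critical path: CFP→Sponsors→Website→Z→Catering = 3+2+2+9+7 = 23 ⇒ 23 weeks.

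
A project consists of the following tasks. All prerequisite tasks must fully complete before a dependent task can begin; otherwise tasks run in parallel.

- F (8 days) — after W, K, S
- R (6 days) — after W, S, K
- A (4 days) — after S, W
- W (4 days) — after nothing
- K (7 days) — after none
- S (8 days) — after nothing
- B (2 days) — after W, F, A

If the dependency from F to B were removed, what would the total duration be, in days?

16

With the dependency in place, S→F→B = 8+8+2 = 18 sets the finish at 18 days.
Without F→B, B's earliest start moves from 16 to 12.
After: S→F = 8+8 = 16 → 16 days.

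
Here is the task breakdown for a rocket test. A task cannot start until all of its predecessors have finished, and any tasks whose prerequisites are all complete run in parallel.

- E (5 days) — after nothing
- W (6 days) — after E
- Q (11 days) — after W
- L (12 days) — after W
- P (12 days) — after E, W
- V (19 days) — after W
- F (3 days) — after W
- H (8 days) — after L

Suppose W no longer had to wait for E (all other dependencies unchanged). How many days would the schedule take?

26

With the dependency in place, E→W→L→H = 5+6+12+8 = 31 sets the finish at 31 days.
Without E→W, W's earliest start moves from 5 to 0.
New critical path: W→L→H = 6+12+8 = 26 ⇒ 26 days.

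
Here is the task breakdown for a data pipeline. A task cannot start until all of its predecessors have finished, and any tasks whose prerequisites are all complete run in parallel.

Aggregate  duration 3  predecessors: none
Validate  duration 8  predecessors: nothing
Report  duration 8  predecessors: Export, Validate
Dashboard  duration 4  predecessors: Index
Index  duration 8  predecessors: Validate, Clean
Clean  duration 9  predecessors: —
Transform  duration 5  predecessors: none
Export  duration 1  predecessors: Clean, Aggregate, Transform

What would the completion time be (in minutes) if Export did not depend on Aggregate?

21

Before: longest chain Clean→Index→Dashboard = 9+8+4 = 21, finish 21.
Dropping Aggregate→Export doesn't change Export's earliest start (9); another predecessor still binds.
After: Clean→Index→Dashboard = 9+8+4 = 21 → 21 minutes.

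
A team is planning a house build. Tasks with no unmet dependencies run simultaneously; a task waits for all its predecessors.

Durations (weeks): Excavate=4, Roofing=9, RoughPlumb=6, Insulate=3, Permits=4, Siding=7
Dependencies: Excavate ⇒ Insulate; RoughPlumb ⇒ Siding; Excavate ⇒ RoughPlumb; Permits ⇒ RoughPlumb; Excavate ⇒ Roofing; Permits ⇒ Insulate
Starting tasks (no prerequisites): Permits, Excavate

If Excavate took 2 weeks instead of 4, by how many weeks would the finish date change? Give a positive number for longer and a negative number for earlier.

Baseline: Excavate→RoughPlumb→Siding = 4+6+7 = 17 → 17 weeks.
Excavate lies on that path, so at 2 weeks the path becomes 15 weeks.
The binding chain switches to Permits→RoughPlumb→Siding = 4+6+7 = 17; finish 17 weeks.
Change in finish: 17 − 17 = +0 weeks.

0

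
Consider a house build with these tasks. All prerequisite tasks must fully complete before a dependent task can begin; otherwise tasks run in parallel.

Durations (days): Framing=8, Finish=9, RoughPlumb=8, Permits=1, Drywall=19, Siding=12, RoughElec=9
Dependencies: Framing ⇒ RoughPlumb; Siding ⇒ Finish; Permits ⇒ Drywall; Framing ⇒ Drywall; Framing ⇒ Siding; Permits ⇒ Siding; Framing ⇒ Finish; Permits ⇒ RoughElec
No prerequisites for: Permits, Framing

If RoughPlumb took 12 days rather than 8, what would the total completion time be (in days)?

As given, the longest chain is Framing→Siding→Finish = 8+12+9 = 29, so the finish is 29 days.
RoughPlumb has 13 days of float (longest path through it is 16).
That remains the longest chain; total 29 days.

29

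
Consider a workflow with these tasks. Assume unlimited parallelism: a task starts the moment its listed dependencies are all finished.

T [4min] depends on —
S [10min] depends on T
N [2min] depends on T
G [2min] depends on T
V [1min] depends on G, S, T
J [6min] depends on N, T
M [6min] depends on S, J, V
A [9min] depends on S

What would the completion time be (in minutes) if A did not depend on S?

Original critical path: T→S→A = 4+10+9 = 23 ⇒ 23 minutes.
Without S→A, A's earliest start moves from 14 to 0.
After: T→S→V→M = 4+10+1+6 = 21 → 21 minutes.

21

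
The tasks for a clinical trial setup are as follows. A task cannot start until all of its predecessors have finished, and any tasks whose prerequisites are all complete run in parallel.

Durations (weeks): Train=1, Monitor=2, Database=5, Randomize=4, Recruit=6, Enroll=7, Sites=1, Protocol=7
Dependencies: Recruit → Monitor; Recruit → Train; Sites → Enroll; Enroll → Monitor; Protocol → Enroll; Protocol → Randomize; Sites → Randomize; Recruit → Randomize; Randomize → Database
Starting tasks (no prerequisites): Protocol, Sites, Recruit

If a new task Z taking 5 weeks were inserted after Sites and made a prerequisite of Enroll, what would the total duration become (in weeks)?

16

Originally the schedule takes 16 weeks.
With Z inserted, Enroll now waits for max(Sites, Protocol, Z).
New critical path: Protocol→Randomize→Database = 7+4+5 = 16 ⇒ 16 weeks.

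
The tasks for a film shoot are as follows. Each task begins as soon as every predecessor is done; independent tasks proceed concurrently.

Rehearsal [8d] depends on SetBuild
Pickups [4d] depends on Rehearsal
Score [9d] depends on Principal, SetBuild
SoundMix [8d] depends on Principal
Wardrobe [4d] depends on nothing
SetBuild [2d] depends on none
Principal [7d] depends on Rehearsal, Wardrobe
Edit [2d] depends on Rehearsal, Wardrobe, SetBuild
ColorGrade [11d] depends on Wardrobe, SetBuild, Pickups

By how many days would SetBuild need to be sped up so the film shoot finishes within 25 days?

1

Current finish: 26 days; target: 25.
SetBuild is on every critical path, so each day cut from SetBuild cuts the finish by one (this holds down to a finish of 25).
Need 26 − 25 = 1 day off SetBuild → SetBuild becomes 1 day, finish becomes 25.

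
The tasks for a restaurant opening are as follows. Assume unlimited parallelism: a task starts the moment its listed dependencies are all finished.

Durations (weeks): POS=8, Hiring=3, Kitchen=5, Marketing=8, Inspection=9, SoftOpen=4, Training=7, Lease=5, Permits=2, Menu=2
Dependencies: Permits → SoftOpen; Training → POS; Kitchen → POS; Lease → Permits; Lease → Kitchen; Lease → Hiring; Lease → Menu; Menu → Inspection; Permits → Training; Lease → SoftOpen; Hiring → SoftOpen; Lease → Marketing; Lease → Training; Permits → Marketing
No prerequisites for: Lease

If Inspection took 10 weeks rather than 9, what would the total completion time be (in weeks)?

22

Critical path before the change: Lease→Permits→Training→POS = 5+2+7+8 = 22 giving 22 weeks.
Inspection has 6 weeks of float (longest path through it is 16).
That remains the longest chain; total 22 weeks.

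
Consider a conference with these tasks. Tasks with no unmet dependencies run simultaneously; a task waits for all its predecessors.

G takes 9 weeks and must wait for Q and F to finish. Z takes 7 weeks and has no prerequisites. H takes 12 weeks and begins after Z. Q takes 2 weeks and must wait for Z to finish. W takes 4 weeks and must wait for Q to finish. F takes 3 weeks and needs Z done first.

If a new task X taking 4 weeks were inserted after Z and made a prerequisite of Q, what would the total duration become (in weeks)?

22

Originally the job takes 19 weeks.
With X inserted, Q now waits for max(Z, X).
New critical path: Z→X→Q→G = 7+4+2+9 = 22 ⇒ 22 weeks.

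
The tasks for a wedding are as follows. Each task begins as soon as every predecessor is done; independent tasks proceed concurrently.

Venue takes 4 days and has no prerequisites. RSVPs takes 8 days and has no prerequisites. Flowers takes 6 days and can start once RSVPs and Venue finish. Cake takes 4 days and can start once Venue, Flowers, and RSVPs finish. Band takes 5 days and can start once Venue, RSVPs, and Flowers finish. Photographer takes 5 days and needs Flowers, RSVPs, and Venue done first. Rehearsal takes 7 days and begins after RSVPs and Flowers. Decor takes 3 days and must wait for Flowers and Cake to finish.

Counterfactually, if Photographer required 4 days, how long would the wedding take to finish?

Critical path before the change: RSVPs→Flowers→Cake→Decor = 8+6+4+3 = 21 giving 21 days.
Photographer is off the critical path — its longest chain is 19 days, giving 2 of slack.
The critical path is still RSVPs→Flowers→Cake→Decor; finish is now 21 days.

21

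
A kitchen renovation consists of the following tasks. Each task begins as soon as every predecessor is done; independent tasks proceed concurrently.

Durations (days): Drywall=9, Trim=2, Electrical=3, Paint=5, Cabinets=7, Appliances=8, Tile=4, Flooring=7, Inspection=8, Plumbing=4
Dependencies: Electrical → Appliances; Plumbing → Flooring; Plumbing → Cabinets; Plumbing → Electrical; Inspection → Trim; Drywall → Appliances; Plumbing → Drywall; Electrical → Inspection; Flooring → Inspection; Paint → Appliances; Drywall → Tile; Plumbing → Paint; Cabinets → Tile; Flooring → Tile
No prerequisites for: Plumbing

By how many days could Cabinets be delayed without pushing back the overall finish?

6

The longest chain is Plumbing→Drywall→Appliances = 4+9+8 = 21; overall finish 21 days.
The longest chain containing Cabinets totals 15 days.
Slack of Cabinets = 10 − 4 = 6 days.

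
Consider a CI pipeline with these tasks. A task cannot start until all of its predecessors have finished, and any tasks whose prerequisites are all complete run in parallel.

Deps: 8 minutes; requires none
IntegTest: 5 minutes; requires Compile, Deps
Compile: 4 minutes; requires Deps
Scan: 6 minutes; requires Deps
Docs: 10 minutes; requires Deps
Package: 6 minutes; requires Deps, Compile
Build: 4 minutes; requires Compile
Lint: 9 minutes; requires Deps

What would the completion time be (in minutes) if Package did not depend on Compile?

18

Before: longest chain Deps→Compile→Package = 8+4+6 = 18, finish 18.
Without Compile→Package, Package's earliest start moves from 12 to 8.
After: Deps→Docs = 8+10 = 18 → 18 minutes.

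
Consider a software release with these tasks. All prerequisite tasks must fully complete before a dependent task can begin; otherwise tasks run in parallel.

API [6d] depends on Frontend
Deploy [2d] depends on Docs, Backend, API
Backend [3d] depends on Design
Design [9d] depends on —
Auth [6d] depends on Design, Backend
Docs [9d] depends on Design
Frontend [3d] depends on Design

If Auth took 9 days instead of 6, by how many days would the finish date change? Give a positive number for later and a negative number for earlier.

1

Critical path before the change: Design→Frontend→API→Deploy = 9+3+6+2 = 20 giving 20 days.
The longest path through Auth is only 18 days, so Auth has float 2.
The binding chain switches to Design→Backend→Auth = 9+3+9 = 21; finish 21 days.
Change in finish: 21 − 20 = +1 days.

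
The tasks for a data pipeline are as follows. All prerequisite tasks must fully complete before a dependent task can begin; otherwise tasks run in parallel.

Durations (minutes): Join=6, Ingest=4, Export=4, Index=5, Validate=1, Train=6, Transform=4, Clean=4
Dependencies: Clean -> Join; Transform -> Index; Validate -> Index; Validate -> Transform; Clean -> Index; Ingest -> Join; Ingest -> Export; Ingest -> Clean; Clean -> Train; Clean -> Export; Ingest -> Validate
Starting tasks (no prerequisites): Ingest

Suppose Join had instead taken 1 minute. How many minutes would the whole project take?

14

Baseline: Ingest→Clean→Join = 4+4+6 = 14 → 14 minutes.
Join lies on that path, so at 1 minute the path becomes 9 minutes.
New critical path: Ingest→Clean→Train = 4+4+6 = 14 ⇒ 14 minutes.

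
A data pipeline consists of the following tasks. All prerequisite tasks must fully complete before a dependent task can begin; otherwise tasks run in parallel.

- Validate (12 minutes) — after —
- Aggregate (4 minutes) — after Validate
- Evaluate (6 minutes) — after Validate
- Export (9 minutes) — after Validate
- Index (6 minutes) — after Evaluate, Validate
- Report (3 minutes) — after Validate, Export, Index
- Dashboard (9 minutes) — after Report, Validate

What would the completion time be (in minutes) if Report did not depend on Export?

Before: longest chain Validate→Evaluate→Index→Report→Dashboard = 12+6+6+3+9 = 36, finish 36.
Dropping Export→Report doesn't change Report's earliest start (24); another predecessor still binds.
New critical path: Validate→Evaluate→Index→Report→Dashboard = 12+6+6+3+9 = 36 ⇒ 36 minutes.

36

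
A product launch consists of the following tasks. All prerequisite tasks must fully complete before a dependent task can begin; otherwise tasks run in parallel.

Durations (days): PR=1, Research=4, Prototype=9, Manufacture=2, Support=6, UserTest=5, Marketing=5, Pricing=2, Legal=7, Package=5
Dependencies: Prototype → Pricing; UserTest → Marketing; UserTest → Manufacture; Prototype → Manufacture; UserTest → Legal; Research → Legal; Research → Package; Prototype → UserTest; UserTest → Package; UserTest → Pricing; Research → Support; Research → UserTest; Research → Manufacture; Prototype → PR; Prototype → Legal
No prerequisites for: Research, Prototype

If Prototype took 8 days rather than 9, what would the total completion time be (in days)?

20

Actual critical path: Prototype→UserTest→Legal = 9+5+7 = 21 ⇒ 21 days.
Prototype lies on that path, so at 8 days the path becomes 20 days.
No other chain overtakes it, so the finish is 20 days.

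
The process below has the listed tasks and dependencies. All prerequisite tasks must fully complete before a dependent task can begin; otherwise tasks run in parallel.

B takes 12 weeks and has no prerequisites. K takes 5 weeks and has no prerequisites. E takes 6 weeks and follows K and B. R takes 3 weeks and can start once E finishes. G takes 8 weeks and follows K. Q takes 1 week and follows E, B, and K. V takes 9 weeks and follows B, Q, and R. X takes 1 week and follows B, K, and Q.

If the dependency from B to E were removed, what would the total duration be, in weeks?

23

With the dependency in place, B→E→R→V = 12+6+3+9 = 30 sets the finish at 30 weeks.
Without B→E, E's earliest start moves from 12 to 5.
The longest chain is now K→E→R→V = 5+6+3+9 = 23, so the job takes 23 weeks.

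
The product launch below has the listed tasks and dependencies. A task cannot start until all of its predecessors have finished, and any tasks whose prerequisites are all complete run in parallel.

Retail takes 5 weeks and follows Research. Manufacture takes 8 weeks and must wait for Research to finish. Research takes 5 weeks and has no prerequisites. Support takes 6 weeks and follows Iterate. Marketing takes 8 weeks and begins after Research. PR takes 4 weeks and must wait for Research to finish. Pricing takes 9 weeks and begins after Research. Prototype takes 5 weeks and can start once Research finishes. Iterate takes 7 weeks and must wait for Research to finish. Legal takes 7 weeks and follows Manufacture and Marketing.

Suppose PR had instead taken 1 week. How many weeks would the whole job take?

Baseline: Research→Manufacture→Legal = 5+8+7 = 20 → 20 weeks.
PR is off the critical path — its longest chain is 9 weeks, giving 11 of slack.
No other chain overtakes it, so the finish is 20 weeks.

20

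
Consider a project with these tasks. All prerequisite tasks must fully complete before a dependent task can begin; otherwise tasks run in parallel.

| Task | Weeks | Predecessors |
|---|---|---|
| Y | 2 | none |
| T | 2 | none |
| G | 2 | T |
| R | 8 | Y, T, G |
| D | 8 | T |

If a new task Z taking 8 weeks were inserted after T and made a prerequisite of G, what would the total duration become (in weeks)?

20

Originally the plan takes 12 weeks.
With Z inserted, G now waits for max(T, Z).
New critical path: T→Z→G→R = 2+8+2+8 = 20 ⇒ 20 weeks.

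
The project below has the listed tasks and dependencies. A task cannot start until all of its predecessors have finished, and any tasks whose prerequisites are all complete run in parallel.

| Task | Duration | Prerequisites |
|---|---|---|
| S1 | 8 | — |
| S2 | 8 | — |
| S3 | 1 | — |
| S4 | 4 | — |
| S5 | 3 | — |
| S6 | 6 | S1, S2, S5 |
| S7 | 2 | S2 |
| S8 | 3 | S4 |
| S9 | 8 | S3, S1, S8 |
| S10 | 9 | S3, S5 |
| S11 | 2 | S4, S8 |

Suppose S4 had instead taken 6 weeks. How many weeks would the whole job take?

As given, the longest chain is S1→S9 = 8+8 = 16, so the finish is 16 weeks.
The longest path through S4 is only 15 weeks, so S4 has float 1.
New critical path: S4→S8→S9 = 6+3+8 = 17 ⇒ 17 weeks.

17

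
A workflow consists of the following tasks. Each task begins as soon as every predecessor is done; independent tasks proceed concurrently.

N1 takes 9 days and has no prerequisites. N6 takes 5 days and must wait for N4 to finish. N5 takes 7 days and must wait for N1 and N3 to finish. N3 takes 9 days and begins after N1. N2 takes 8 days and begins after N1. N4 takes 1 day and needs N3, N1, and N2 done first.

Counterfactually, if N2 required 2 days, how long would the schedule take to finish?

Actual critical path: N1→N3→N5 = 9+9+7 = 25 ⇒ 25 days.
The longest path through N2 is only 23 days, so N2 has float 2.
The critical path is still N1→N3→N5; finish is now 25 days.

25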